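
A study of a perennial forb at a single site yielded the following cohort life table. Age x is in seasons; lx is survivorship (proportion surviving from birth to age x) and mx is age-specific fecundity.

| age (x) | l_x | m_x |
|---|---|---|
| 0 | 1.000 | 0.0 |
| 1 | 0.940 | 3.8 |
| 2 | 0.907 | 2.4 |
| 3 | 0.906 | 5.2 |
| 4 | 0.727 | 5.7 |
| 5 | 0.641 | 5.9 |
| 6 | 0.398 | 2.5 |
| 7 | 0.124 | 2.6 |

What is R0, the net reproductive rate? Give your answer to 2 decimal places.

19.70

lx·mx by age: 0, 3.572, 2.1768, 4.7112, 4.1439, 3.7819, 0.995, 0.3224
R0 = Σ lx·mx = 19.7032 → 19.70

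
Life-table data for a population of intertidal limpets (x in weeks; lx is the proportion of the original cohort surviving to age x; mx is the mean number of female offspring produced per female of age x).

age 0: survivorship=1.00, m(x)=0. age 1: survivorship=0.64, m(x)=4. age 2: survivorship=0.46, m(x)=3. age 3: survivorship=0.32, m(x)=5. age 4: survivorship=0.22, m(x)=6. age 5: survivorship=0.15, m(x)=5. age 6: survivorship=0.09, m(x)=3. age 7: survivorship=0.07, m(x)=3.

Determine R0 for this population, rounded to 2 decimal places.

8.09

lx·mx by age: 0, 2.56, 1.38, 1.6, 1.32, 0.75, 0.27, 0.21
R0 = Σ lx·mx = 8.09 → 8.09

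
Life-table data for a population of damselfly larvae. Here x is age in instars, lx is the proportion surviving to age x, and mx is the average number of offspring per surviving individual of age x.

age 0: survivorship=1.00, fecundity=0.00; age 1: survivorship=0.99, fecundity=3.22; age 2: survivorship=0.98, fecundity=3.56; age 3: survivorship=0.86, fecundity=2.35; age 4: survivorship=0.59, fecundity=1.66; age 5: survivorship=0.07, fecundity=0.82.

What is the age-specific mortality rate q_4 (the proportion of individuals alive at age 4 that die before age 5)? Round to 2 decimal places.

q_4 = (l_4 − l_5) / l_4 = (0.59 − 0.07) / 0.59
     = 0.52 / 0.59 = 0.881356… → 0.88

0.88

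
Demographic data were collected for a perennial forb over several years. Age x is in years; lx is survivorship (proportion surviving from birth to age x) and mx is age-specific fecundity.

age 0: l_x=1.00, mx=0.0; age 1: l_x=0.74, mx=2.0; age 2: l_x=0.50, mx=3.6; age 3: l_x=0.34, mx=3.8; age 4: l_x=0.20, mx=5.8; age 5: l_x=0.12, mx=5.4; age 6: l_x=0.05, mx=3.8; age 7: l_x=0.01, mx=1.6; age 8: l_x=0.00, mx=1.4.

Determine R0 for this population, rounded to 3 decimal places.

6.586

lx·mx by age: 0, 1.48, 1.8, 1.292, 1.16, 0.648, 0.19, 0.016, 0
R0 = Σ lx·mx = 6.586 → 6.586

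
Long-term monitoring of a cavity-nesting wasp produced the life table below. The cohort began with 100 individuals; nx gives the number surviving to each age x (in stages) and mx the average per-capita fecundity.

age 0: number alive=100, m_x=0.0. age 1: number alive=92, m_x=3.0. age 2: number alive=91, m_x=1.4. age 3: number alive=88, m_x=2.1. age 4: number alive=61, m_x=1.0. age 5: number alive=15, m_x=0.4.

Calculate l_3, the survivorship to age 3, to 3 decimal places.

l_3 = n_3/n_0 = 88/100 = 0.88 → 0.880

0.880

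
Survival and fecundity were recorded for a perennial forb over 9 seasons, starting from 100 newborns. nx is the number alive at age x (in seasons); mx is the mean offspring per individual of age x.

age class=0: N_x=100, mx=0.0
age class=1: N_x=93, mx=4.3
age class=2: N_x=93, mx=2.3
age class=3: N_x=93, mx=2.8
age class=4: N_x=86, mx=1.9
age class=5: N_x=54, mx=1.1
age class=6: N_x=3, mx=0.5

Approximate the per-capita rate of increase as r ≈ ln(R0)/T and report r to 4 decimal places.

lx = nx/n0 = nx/100: 1, 0.93, 0.93, 0.93, 0.86, 0.54, 0.03
R0 = Σ lx·mx = 0 + 3.999 + 2.139 + 2.604 + 1.634 + 0.594 + 0.015 = 10.985
Σ x·lx·mx = 25.685; T = 25.685/10.985 = 2.33819…
r ≈ ln(R0)/T = ln(10.985)/2.33819… = 1.024952… → 1.0250

1.0250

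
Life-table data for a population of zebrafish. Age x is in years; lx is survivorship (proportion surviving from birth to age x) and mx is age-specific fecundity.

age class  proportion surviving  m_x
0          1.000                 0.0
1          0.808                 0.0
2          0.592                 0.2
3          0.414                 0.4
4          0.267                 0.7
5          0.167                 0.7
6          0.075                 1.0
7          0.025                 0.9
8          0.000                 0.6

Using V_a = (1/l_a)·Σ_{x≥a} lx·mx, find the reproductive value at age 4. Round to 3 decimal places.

1.503

lx·mx for x ≥ 4: 0.1869, 0.1169, 0.075, 0.0225, 0 → sum = 0.4013
V_4 = 0.4013 / l_4 = 0.4013 / 0.267 = 1.502996… → 1.503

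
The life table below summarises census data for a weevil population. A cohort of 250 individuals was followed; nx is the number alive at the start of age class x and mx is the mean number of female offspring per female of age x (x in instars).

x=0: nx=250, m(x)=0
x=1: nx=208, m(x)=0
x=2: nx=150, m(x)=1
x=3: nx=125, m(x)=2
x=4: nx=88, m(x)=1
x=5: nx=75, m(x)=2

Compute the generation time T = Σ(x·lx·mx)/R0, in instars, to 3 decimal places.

3.373

lx = nx/n0 = nx/250: 1, 0.832, 0.6, 0.5, 0.352, 0.3
lx·mx: 0, 0, 0.6, 1, 0.352, 0.6 → R0 = 2.552
x·lx·mx: 0, 0, 1.2, 3, 1.408, 3 → Σ = 8.608
T = 8.608 / 2.552 = 3.373041… → 3.373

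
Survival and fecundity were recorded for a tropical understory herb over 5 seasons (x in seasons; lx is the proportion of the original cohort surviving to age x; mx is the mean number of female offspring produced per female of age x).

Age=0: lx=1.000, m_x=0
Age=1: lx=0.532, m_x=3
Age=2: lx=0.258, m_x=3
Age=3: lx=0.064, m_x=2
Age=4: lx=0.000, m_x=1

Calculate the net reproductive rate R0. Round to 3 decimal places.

2.498

lx·mx by age: 0, 1.596, 0.774, 0.128, 0
R0 = Σ lx·mx = 2.498 → 2.498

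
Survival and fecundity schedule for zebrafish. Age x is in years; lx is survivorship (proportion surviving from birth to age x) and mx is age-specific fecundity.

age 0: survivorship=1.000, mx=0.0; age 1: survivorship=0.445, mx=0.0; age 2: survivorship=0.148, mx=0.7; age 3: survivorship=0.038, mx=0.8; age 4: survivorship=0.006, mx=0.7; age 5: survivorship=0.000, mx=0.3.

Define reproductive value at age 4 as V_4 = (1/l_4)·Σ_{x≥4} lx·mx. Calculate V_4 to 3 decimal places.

lx·mx for x ≥ 4: 0.0042, 0 → sum = 0.0042
V_4 = 0.0042 / l_4 = 0.0042 / 0.006 = 0.7 → 0.700

0.700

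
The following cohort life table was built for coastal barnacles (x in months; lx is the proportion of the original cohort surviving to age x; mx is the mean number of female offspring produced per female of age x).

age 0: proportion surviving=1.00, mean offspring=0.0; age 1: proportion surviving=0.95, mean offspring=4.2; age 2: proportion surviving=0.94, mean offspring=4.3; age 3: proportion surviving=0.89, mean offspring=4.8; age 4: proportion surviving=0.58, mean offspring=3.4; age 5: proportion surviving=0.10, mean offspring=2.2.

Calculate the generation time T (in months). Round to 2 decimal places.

lx·mx: 0, 3.99, 4.042, 4.272, 1.972, 0.22 → R0 = 14.496
x·lx·mx: 0, 3.99, 8.084, 12.816, 7.888, 1.1 → Σ = 33.878
T = 33.878 / 14.496 = 2.337058… → 2.34

2.34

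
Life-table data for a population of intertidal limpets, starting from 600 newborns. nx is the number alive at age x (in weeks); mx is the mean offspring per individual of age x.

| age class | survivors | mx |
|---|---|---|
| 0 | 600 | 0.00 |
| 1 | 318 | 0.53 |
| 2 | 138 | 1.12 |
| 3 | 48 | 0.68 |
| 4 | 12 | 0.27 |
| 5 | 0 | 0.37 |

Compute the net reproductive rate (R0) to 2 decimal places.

lx = nx/n0 = nx/600: 1, 0.53, 0.23, 0.08, 0.02, 0
lx·mx by age: 0, 0.2809, 0.2576, 0.0544, 0.0054, 0
R0 = Σ lx·mx = 0.5983 → 0.60

0.60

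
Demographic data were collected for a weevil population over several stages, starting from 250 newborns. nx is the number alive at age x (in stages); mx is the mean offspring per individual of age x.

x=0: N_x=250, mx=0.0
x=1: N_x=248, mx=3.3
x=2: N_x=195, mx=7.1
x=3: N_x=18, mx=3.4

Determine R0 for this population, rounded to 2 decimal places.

lx = nx/n0 = nx/250: 1, 0.992, 0.78, 0.072
lx·mx by age: 0, 3.2736, 5.538, 0.2448
R0 = Σ lx·mx = 9.0564 → 9.06

9.06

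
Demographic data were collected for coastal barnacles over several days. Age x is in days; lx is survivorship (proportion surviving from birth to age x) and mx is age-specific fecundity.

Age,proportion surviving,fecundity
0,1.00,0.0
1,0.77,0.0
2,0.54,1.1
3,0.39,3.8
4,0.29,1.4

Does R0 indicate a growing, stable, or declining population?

R0 = Σ lx·mx = 0 + 0 + 0.594 + 1.482 + 0.406 = 2.482
R0 > 1, so the population is growing.

growing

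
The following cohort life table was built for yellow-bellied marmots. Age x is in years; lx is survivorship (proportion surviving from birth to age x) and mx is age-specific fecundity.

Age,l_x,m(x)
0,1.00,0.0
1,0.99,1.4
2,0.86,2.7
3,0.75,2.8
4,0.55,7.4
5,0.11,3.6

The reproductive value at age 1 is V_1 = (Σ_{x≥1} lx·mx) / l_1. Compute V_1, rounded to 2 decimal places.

10.38

lx·mx for x ≥ 1: 1.386, 2.322, 2.1, 4.07, 0.396 → sum = 10.274
V_1 = 10.274 / l_1 = 10.274 / 0.99 = 10.377778… → 10.38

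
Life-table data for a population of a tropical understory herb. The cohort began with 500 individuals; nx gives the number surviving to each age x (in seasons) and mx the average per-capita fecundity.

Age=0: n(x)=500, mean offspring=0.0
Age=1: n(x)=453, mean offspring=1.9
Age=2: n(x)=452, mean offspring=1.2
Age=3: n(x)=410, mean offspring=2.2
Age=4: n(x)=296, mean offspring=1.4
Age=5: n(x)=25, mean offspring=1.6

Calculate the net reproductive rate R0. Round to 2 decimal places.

5.52

lx = nx/n0 = nx/500: 1, 0.906, 0.904, 0.82, 0.592, 0.05
lx·mx by age: 0, 1.7214, 1.0848, 1.804, 0.8288, 0.08
R0 = Σ lx·mx = 5.519 → 5.52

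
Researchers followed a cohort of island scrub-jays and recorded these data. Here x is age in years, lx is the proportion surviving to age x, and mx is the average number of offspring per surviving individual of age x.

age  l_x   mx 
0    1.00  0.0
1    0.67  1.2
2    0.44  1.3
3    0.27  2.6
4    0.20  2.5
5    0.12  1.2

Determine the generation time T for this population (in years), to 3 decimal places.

lx·mx: 0, 0.804, 0.572, 0.702, 0.5, 0.144 → R0 = 2.722
x·lx·mx: 0, 0.804, 1.144, 2.106, 2, 0.72 → Σ = 6.774
T = 6.774 / 2.722 = 2.488611… → 2.489

2.489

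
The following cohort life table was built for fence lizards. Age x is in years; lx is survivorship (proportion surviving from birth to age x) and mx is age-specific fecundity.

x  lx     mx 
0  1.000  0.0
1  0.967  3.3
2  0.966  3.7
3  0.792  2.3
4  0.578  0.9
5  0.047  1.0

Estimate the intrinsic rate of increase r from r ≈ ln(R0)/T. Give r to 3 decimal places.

R0 = Σ lx·mx = 0 + 3.1911 + 3.5742 + 1.8216 + 0.5202 + 0.047 = 9.1541
Σ x·lx·mx = 18.1201; T = 18.1201/9.1541 = 1.97945…
r ≈ ln(R0)/T = ln(9.1541)/1.97945… = 1.11859… → 1.119

1.119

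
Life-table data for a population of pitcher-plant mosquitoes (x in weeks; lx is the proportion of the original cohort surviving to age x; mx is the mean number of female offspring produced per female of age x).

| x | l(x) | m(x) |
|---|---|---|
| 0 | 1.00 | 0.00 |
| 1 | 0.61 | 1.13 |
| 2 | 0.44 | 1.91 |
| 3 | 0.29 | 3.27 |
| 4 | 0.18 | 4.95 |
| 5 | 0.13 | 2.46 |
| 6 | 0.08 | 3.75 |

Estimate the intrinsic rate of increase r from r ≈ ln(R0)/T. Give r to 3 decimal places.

0.453

R0 = Σ lx·mx = 0 + 0.6893 + 0.8404 + 0.9483 + 0.891 + 0.3198 + 0.3 = 3.9888
Σ x·lx·mx = 12.178; T = 12.178/3.9888 = 3.05305…
r ≈ ln(R0)/T = ln(3.9888)/3.05305… = 0.45315… → 0.453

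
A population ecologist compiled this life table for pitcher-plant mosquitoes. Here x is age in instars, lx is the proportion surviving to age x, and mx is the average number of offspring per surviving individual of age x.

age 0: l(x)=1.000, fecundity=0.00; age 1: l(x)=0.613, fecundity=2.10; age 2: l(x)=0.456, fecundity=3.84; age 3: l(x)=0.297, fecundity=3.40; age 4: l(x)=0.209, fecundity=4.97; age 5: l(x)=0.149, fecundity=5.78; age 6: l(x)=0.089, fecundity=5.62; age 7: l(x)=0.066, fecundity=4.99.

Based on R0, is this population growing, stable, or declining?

R0 = Σ lx·mx = 0 + 1.2873 + 1.75104 + 1.0098 + 1.03873 + 0.86122 + 0.50018 + 0.32934 = 6.77761
R0 > 1, so the population is growing.

growing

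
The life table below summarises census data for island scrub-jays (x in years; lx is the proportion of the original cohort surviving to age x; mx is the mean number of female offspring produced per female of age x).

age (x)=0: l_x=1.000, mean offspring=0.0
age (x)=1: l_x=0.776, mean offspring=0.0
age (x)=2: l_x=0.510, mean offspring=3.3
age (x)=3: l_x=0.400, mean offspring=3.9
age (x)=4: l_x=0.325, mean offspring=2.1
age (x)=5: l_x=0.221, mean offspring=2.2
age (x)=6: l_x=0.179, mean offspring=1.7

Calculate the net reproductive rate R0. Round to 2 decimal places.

4.72

lx·mx by age: 0, 0, 1.683, 1.56, 0.6825, 0.4862, 0.3043
R0 = Σ lx·mx = 4.716 → 4.72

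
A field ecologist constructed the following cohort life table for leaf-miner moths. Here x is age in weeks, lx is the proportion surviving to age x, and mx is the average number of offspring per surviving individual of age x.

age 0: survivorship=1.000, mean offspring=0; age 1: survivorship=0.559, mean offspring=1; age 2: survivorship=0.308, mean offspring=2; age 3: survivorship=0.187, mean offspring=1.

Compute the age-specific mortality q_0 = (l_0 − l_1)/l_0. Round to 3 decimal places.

q_0 = (l_0 − l_1) / l_0 = (1 − 0.559) / 1
     = 0.441 / 1 = 0.441 → 0.441

0.441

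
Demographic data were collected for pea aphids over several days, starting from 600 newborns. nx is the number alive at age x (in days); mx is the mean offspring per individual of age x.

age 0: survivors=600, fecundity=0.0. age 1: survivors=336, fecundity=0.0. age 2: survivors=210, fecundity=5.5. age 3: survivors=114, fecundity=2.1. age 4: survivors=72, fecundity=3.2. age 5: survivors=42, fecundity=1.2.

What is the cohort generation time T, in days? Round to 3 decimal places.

2.508

lx = nx/n0 = nx/600: 1, 0.56, 0.35, 0.19, 0.12, 0.07
lx·mx: 0, 0, 1.925, 0.399, 0.384, 0.084 → R0 = 2.792
x·lx·mx: 0, 0, 3.85, 1.197, 1.536, 0.42 → Σ = 7.003
T = 7.003 / 2.792 = 2.508238… → 2.508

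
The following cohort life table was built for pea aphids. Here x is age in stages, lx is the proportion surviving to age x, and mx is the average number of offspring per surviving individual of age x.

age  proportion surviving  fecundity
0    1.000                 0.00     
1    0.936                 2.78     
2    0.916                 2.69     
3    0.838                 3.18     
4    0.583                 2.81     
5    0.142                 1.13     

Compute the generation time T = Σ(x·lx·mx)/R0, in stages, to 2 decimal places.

2.40

lx·mx: 0, 2.60208, 2.46404, 2.66484, 1.63823, 0.16046 → R0 = 9.52965
x·lx·mx: 0, 2.60208, 4.92808, 7.99452, 6.55292, 0.8023 → Σ = 22.8799
T = 22.8799 / 9.52965 = 2.400917… → 2.40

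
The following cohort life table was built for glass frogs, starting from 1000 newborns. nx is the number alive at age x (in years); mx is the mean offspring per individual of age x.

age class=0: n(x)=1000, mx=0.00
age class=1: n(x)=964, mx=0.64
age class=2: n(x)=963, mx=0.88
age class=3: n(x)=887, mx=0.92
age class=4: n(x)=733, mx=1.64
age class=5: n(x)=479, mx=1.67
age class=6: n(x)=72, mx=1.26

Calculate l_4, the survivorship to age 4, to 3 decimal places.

l_4 = n_4/n_0 = 733/1000 = 0.733 → 0.733

0.733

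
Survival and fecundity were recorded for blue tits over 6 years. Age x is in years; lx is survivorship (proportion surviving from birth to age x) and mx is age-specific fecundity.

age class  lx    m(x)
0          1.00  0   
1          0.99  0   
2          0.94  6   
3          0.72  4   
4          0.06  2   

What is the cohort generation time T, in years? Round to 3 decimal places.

lx·mx: 0, 0, 5.64, 2.88, 0.12 → R0 = 8.64
x·lx·mx: 0, 0, 11.28, 8.64, 0.48 → Σ = 20.4
T = 20.4 / 8.64 = 2.361111… → 2.361

2.361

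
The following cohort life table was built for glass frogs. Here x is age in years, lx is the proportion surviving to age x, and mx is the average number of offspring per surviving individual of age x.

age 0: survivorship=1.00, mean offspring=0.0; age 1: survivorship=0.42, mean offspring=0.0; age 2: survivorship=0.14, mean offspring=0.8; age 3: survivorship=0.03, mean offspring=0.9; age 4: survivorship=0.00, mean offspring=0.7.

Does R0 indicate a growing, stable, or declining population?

declining

R0 = Σ lx·mx = 0 + 0 + 0.112 + 0.027 + 0 = 0.139
R0 < 1, so the population is declining.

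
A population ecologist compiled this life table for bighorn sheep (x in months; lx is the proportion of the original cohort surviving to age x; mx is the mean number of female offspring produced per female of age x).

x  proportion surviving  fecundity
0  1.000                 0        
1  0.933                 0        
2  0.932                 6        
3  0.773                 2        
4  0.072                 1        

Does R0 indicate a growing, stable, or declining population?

R0 = Σ lx·mx = 0 + 0 + 5.592 + 1.546 + 0.072 = 7.21
R0 > 1, so the population is growing.

growing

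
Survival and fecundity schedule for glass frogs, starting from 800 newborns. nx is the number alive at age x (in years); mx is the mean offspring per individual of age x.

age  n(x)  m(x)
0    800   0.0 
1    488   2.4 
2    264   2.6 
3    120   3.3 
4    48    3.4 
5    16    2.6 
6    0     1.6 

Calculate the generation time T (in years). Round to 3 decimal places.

1.868

lx = nx/n0 = nx/800: 1, 0.61, 0.33, 0.15, 0.06, 0.02, 0
lx·mx: 0, 1.464, 0.858, 0.495, 0.204, 0.052, 0 → R0 = 3.073
x·lx·mx: 0, 1.464, 1.716, 1.485, 0.816, 0.26, 0 → Σ = 5.741
T = 5.741 / 3.073 = 1.868207… → 1.868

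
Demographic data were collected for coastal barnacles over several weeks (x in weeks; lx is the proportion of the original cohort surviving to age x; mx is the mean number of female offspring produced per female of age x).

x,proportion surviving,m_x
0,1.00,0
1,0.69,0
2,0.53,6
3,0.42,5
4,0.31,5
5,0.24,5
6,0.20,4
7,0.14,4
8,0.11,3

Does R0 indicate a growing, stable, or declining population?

R0 = Σ lx·mx = 0 + 0 + 3.18 + 2.1 + 1.55 + 1.2 + 0.8 + 0.56 + 0.33 = 9.72
R0 > 1, so the population is growing.

growing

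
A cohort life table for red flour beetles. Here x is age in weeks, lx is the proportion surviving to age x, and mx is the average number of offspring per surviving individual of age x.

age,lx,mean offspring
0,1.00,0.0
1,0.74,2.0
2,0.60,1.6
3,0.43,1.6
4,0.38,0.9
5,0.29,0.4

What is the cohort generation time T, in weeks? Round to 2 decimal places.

lx·mx: 0, 1.48, 0.96, 0.688, 0.342, 0.116 → R0 = 3.586
x·lx·mx: 0, 1.48, 1.92, 2.064, 1.368, 0.58 → Σ = 7.412
T = 7.412 / 3.586 = 2.066927… → 2.07

2.07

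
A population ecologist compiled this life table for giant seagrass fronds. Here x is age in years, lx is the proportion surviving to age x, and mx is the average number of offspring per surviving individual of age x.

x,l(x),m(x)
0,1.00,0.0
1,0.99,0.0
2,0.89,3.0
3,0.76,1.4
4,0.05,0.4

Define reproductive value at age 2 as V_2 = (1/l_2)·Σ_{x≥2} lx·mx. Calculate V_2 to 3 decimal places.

lx·mx for x ≥ 2: 2.67, 1.064, 0.02 → sum = 3.754
V_2 = 3.754 / l_2 = 3.754 / 0.89 = 4.217978… → 4.218

4.218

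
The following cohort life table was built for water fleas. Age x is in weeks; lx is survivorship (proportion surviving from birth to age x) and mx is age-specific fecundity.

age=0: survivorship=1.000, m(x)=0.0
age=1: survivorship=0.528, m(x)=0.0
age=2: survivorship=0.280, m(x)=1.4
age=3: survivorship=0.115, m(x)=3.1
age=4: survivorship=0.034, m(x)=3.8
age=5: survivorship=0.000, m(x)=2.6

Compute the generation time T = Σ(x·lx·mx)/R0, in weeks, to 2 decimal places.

2.70

lx·mx: 0, 0, 0.392, 0.3565, 0.1292, 0 → R0 = 0.8777
x·lx·mx: 0, 0, 0.784, 1.0695, 0.5168, 0 → Σ = 2.3703
T = 2.3703 / 0.8777 = 2.700581… → 2.70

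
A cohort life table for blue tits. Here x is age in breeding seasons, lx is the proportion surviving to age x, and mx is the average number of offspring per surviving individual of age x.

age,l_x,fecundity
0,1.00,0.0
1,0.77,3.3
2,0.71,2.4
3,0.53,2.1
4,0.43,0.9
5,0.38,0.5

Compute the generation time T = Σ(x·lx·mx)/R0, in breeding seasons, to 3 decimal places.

lx·mx: 0, 2.541, 1.704, 1.113, 0.387, 0.19 → R0 = 5.935
x·lx·mx: 0, 2.541, 3.408, 3.339, 1.548, 0.95 → Σ = 11.786
T = 11.786 / 5.935 = 1.985847… → 1.986

1.986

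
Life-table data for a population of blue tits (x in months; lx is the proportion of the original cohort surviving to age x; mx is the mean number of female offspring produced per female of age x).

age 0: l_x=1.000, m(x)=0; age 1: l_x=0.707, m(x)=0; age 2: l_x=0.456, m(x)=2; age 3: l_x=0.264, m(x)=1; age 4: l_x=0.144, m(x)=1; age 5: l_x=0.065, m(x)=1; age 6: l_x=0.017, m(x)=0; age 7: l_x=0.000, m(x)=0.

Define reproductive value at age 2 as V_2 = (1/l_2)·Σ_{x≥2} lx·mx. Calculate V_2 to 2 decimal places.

3.04

lx·mx for x ≥ 2: 0.912, 0.264, 0.144, 0.065, 0, 0 → sum = 1.385
V_2 = 1.385 / l_2 = 1.385 / 0.456 = 3.037281… → 3.04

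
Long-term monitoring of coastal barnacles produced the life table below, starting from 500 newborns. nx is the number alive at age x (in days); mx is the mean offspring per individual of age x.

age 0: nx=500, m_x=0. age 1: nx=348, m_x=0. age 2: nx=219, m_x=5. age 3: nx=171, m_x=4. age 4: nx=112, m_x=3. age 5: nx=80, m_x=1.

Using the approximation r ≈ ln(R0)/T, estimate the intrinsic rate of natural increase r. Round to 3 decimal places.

0.542

lx = nx/n0 = nx/500: 1, 0.696, 0.438, 0.342, 0.224, 0.16
R0 = Σ lx·mx = 0 + 0 + 2.19 + 1.368 + 0.672 + 0.16 = 4.39
Σ x·lx·mx = 11.972; T = 11.972/4.39 = 2.72711…
r ≈ ln(R0)/T = ln(4.39)/2.72711… = 0.54245… → 0.542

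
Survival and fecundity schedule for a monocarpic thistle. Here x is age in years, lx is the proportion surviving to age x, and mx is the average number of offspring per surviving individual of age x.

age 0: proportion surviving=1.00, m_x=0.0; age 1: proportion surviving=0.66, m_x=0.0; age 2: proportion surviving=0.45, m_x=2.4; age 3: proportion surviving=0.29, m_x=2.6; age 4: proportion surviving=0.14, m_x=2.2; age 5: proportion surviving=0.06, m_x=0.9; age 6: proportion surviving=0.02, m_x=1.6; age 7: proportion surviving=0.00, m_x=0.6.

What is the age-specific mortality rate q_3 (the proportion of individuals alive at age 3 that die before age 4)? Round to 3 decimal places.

q_3 = (l_3 − l_4) / l_3 = (0.29 − 0.14) / 0.29
     = 0.15 / 0.29 = 0.517241… → 0.517

0.517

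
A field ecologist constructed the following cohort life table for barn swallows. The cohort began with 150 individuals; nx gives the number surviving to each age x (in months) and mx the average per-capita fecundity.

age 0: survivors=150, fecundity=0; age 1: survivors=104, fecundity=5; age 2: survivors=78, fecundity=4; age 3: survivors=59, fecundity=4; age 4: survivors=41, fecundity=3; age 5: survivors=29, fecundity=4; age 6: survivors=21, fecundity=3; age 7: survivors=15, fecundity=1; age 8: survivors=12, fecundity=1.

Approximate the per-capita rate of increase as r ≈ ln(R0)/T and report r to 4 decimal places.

lx = nx/n0 = nx/150: 1, 0.69333…, 0.52, 0.39333…, 0.27333…, 0.19333…, 0.14, 0.1, 0.08
R0 = Σ lx·mx = 0 + 3.46667… + 2.08 + 1.57333… + 0.82… + 0.77333… + 0.42 + 0.1 + 0.08 = 9.313333…
Σ x·lx·mx = 23.353333…; T = 23.353333…/9.313333… = 2.50752…
r ≈ ln(R0)/T = ln(9.313333…)/2.50752… = 0.889903… → 0.8899

0.8899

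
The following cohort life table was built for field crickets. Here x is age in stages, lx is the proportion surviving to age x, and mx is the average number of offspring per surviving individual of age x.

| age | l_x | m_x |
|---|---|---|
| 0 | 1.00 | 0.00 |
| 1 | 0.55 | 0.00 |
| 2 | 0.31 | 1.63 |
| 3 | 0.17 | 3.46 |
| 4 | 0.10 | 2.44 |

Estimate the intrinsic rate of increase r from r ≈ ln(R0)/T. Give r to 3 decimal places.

0.104

R0 = Σ lx·mx = 0 + 0 + 0.5053 + 0.5882 + 0.244 = 1.3375
Σ x·lx·mx = 3.7512; T = 3.7512/1.3375 = 2.80464…
r ≈ ln(R0)/T = ln(1.3375)/2.80464… = 0.10369… → 0.104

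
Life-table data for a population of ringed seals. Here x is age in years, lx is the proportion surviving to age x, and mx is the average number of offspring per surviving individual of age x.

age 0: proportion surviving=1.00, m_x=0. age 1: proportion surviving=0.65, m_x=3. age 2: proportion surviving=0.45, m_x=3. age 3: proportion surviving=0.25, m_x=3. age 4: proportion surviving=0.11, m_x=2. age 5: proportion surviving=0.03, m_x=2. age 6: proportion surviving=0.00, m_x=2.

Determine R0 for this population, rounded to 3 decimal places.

lx·mx by age: 0, 1.95, 1.35, 0.75, 0.22, 0.06, 0
R0 = Σ lx·mx = 4.33 → 4.330

4.330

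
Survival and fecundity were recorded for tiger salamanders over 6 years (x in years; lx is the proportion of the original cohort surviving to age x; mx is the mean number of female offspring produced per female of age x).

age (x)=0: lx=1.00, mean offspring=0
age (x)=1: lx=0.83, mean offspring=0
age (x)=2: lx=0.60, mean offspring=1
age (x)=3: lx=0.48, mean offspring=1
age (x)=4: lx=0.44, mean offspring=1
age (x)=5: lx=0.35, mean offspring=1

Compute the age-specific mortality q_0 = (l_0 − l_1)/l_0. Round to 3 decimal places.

q_0 = (l_0 − l_1) / l_0 = (1 − 0.83) / 1
     = 0.17 / 1 = 0.17 → 0.170

0.170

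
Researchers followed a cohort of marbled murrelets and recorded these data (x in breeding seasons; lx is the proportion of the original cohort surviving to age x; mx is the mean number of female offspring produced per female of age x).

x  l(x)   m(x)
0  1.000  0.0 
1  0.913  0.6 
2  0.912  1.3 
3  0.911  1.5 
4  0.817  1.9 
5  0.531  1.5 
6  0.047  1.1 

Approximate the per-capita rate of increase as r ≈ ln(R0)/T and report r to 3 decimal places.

R0 = Σ lx·mx = 0 + 0.5478 + 1.1856 + 1.3665 + 1.5523 + 0.7965 + 0.0517 = 5.5004
Σ x·lx·mx = 17.5204; T = 17.5204/5.5004 = 3.1853…
r ≈ ln(R0)/T = ln(5.5004)/3.1853… = 0.53522… → 0.535

0.535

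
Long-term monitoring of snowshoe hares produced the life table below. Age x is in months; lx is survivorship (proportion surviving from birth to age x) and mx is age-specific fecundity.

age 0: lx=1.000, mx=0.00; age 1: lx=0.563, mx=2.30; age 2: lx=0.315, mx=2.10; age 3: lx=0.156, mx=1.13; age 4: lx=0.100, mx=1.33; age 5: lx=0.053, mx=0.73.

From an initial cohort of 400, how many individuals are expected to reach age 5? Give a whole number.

Expected survivors = N0 · l_5 = 400 × 0.053 = 21.2 → 21

21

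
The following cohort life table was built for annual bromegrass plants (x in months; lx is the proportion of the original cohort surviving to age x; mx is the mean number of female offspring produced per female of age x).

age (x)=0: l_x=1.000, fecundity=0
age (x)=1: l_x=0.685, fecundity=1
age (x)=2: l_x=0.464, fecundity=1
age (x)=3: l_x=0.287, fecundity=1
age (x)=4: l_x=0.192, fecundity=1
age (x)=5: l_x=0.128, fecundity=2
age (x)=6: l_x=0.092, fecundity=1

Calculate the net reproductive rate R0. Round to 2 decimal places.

1.98

lx·mx by age: 0, 0.685, 0.464, 0.287, 0.192, 0.256, 0.092
R0 = Σ lx·mx = 1.976 → 1.98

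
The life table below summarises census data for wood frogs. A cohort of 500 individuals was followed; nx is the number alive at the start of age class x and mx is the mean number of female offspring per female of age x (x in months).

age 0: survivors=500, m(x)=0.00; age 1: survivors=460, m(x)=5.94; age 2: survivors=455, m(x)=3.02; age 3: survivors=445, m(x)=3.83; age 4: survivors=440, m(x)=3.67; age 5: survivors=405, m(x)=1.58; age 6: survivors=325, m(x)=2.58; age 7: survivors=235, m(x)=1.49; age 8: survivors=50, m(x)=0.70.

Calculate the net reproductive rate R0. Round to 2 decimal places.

lx = nx/n0 = nx/500: 1, 0.92, 0.91, 0.89, 0.88, 0.81, 0.65, 0.47, 0.1
lx·mx by age: 0, 5.4648, 2.7482, 3.4087, 3.2296, 1.2798, 1.677, 0.7003, 0.07
R0 = Σ lx·mx = 18.5784 → 18.58

18.58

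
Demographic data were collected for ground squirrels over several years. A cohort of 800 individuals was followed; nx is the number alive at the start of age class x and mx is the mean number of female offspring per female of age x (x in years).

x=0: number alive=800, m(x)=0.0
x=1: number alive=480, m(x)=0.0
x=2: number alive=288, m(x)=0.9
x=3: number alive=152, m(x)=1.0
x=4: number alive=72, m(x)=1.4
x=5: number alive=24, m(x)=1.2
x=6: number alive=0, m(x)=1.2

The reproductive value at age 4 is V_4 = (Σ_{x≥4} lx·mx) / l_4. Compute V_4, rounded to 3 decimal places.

1.800

lx = nx/n0 = nx/800: 1, 0.6, 0.36, 0.19, 0.09, 0.03, 0
lx·mx for x ≥ 4: 0.126, 0.036, 0 → sum = 0.162
V_4 = 0.162 / l_4 = 0.162 / 0.09 = 1.8 → 1.800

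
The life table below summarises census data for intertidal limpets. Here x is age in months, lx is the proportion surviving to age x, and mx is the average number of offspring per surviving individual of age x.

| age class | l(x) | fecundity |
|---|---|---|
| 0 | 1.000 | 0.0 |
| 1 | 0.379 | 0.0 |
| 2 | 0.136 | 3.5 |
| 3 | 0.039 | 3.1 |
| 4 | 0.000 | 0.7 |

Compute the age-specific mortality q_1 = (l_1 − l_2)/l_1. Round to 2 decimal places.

0.64

q_1 = (l_1 − l_2) / l_1 = (0.379 − 0.136) / 0.379
     = 0.243 / 0.379 = 0.641161… → 0.64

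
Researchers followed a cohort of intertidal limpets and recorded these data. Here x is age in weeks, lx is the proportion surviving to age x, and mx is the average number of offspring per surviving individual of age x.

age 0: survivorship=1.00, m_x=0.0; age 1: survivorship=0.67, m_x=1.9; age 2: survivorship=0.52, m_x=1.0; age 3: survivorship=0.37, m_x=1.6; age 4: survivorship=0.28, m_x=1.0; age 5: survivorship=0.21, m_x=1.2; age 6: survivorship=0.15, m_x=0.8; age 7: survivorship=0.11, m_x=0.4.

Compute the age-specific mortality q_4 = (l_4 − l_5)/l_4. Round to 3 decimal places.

0.250

q_4 = (l_4 − l_5) / l_4 = (0.28 − 0.21) / 0.28
     = 0.07 / 0.28 = 0.25 → 0.250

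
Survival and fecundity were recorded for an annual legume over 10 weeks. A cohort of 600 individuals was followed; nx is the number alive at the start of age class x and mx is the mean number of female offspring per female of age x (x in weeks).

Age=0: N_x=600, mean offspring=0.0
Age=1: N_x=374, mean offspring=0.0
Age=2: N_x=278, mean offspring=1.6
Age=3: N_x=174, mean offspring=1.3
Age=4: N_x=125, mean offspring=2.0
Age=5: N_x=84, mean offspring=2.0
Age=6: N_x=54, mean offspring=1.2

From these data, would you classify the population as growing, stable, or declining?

growing

lx = nx/n0 = nx/600: 1, 0.62333…, 0.46333…, 0.29, 0.20833…, 0.14, 0.09
R0 = Σ lx·mx = 0 + 0 + 0.741333… + 0.377 + 0.416667… + 0.28 + 0.108 = 1.923…
R0 > 1, so the population is growing.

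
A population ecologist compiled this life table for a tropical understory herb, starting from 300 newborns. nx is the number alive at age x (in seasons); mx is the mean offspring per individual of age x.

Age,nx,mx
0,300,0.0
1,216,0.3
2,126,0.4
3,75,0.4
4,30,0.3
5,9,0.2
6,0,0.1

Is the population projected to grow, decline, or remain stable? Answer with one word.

lx = nx/n0 = nx/300: 1, 0.72, 0.42, 0.25, 0.1, 0.03, 0
R0 = Σ lx·mx = 0 + 0.216 + 0.168 + 0.1 + 0.03 + 0.006 + 0 = 0.52
R0 < 1, so the population is declining.

declining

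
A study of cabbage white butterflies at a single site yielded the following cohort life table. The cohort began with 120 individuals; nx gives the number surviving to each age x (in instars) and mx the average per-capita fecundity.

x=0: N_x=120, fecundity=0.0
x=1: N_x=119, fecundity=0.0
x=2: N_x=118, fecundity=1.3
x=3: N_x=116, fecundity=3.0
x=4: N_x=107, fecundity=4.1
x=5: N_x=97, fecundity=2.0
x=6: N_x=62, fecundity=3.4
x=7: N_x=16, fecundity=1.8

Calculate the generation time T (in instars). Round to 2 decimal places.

lx = nx/n0 = nx/120: 1, 0.99167…, 0.98333…, 0.96667…, 0.89167…, 0.80833…, 0.51667…, 0.13333…
lx·mx: 0, 0, 1.278333…, 2.9…, 3.655833…, 1.616667…, 1.756667…, 0.24… → R0 = 11.4475…
x·lx·mx: 0, 0, 2.556667…, 8.7…, 14.623333…, 8.083333…, 10.54…, 1.68… → Σ = 46.183333…
T = 46.183333… / 11.4475… = 4.03436… → 4.03

4.03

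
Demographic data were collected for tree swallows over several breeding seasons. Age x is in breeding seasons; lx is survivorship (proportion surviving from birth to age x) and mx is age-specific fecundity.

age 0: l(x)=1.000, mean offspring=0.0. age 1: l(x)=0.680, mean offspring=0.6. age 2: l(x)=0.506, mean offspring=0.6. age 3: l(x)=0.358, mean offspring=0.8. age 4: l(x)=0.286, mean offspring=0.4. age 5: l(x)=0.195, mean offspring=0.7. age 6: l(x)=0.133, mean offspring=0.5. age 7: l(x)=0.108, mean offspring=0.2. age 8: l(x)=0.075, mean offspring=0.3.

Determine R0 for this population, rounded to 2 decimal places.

1.36

lx·mx by age: 0, 0.408, 0.3036, 0.2864, 0.1144, 0.1365, 0.0665, 0.0216, 0.0225
R0 = Σ lx·mx = 1.3595 → 1.36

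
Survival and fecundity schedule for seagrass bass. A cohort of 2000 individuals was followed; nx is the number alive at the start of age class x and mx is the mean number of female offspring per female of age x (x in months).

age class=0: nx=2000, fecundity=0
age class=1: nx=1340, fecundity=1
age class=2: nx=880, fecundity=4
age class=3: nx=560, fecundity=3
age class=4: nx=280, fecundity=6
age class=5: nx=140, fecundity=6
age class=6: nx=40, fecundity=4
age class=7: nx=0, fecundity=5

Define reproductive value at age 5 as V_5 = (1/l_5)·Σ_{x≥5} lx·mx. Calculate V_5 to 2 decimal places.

lx = nx/n0 = nx/2000: 1, 0.67, 0.44, 0.28, 0.14, 0.07, 0.02, 0
lx·mx for x ≥ 5: 0.42, 0.08, 0 → sum = 0.5
V_5 = 0.5 / l_5 = 0.5 / 0.07 = 7.142857… → 7.14

7.14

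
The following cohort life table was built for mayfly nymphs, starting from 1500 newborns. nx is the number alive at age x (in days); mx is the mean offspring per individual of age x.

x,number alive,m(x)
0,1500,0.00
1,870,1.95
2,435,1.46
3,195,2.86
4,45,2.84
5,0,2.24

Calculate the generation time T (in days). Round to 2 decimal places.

1.71

lx = nx/n0 = nx/1500: 1, 0.58, 0.29, 0.13, 0.03, 0
lx·mx: 0, 1.131, 0.4234, 0.3718, 0.0852, 0 → R0 = 2.0114
x·lx·mx: 0, 1.131, 0.8468, 1.1154, 0.3408, 0 → Σ = 3.434
T = 3.434 / 2.0114 = 1.707269… → 1.71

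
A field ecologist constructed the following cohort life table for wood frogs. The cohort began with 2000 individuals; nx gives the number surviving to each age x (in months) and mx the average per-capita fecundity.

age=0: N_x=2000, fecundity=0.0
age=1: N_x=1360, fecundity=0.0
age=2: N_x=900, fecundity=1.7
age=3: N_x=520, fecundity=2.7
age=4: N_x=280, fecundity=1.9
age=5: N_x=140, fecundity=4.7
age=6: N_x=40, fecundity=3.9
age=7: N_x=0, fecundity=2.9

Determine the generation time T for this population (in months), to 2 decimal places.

3.18

lx = nx/n0 = nx/2000: 1, 0.68, 0.45, 0.26, 0.14, 0.07, 0.02, 0
lx·mx: 0, 0, 0.765, 0.702, 0.266, 0.329, 0.078, 0 → R0 = 2.14
x·lx·mx: 0, 0, 1.53, 2.106, 1.064, 1.645, 0.468, 0 → Σ = 6.813
T = 6.813 / 2.14 = 3.183645… → 3.18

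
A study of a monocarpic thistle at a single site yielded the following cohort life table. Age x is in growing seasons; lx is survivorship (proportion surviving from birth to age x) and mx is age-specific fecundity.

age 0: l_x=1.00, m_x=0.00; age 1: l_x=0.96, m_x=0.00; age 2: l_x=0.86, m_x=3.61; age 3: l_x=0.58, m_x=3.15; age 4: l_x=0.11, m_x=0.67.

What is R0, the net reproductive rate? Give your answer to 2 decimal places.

5.01

lx·mx by age: 0, 0, 3.1046, 1.827, 0.0737
R0 = Σ lx·mx = 5.0053 → 5.01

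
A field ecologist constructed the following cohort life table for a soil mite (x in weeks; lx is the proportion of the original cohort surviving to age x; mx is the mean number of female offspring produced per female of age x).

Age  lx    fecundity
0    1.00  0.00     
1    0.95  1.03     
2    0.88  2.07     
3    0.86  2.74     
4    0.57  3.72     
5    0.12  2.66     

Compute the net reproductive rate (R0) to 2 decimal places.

lx·mx by age: 0, 0.9785, 1.8216, 2.3564, 2.1204, 0.3192
R0 = Σ lx·mx = 7.5961 → 7.60

7.60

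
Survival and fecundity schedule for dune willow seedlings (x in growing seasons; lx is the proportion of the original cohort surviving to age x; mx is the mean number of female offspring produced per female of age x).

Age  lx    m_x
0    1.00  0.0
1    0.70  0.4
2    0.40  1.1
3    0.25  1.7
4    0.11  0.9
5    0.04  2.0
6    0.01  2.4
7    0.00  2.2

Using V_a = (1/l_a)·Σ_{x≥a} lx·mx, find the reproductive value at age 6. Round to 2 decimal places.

2.40

lx·mx for x ≥ 6: 0.024, 0 → sum = 0.024
V_6 = 0.024 / l_6 = 0.024 / 0.01 = 2.4 → 2.40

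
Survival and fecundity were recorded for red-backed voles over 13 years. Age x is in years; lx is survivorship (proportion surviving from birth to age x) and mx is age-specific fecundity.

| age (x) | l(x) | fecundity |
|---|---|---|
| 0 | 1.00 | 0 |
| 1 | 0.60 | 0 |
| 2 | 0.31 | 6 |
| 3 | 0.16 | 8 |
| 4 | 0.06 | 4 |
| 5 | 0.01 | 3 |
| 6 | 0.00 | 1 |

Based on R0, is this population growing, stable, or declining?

R0 = Σ lx·mx = 0 + 0 + 1.86 + 1.28 + 0.24 + 0.03 + 0 = 3.41
R0 > 1, so the population is growing.

growing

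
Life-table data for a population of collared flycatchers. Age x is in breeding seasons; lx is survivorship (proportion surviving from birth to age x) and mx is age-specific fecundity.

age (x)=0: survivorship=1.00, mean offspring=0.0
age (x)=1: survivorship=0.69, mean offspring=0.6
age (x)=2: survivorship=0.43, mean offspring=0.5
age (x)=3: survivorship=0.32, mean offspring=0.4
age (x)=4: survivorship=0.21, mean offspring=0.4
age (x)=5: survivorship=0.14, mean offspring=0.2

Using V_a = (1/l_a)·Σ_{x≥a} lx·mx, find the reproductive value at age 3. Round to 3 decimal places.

lx·mx for x ≥ 3: 0.128, 0.084, 0.028 → sum = 0.24
V_3 = 0.24 / l_3 = 0.24 / 0.32 = 0.75 → 0.750

0.750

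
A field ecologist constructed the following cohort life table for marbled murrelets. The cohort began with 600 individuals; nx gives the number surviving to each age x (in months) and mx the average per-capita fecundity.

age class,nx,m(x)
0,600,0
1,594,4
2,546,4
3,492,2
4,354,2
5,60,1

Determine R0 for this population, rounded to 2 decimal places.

lx = nx/n0 = nx/600: 1, 0.99, 0.91, 0.82, 0.59, 0.1
lx·mx by age: 0, 3.96, 3.64, 1.64, 1.18, 0.1
R0 = Σ lx·mx = 10.52 → 10.52

10.52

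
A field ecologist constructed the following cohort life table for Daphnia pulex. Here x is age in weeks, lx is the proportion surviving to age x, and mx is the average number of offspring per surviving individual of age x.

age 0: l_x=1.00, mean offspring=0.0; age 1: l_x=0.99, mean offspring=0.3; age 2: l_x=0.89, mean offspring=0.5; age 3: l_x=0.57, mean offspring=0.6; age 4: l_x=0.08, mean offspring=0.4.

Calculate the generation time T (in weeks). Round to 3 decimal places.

lx·mx: 0, 0.297, 0.445, 0.342, 0.032 → R0 = 1.116
x·lx·mx: 0, 0.297, 0.89, 1.026, 0.128 → Σ = 2.341
T = 2.341 / 1.116 = 2.09767… → 2.098

2.098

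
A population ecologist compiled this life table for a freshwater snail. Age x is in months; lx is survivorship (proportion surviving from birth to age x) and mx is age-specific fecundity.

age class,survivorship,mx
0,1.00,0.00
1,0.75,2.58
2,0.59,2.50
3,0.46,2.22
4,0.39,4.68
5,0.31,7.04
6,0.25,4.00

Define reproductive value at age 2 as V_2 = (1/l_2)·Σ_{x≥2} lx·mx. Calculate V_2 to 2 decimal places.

lx·mx for x ≥ 2: 1.475, 1.0212, 1.8252, 2.1824, 1 → sum = 7.5038
V_2 = 7.5038 / l_2 = 7.5038 / 0.59 = 12.718305… → 12.72

12.72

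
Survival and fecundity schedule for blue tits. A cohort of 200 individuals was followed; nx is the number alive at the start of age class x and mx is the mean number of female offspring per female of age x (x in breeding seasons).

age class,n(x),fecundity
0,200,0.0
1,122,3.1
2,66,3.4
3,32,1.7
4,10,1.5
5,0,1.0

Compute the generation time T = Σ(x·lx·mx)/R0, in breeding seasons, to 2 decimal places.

1.56

lx = nx/n0 = nx/200: 1, 0.61, 0.33, 0.16, 0.05, 0
lx·mx: 0, 1.891, 1.122, 0.272, 0.075, 0 → R0 = 3.36
x·lx·mx: 0, 1.891, 2.244, 0.816, 0.3, 0 → Σ = 5.251
T = 5.251 / 3.36 = 1.562798… → 1.56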